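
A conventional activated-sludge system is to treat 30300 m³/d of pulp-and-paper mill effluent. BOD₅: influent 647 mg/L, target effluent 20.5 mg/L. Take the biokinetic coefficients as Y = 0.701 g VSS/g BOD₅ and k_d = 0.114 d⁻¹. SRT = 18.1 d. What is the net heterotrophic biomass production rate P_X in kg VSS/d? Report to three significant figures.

Y_obs = Y / (1 + k_d θ_c) = 0.701 / (1 + 0.114 × 18.1) = 0.701 / 3.063 = 0.2288.
Substrate removed = Q·(S₀ − S) = 30300 m³/d × (647 − 20.5) g/m³ = 1.9×10^7 g/d = 18983 kg/d.
Biomass produced: P_X = Y_obs·Q·ΔS = 0.2288 × 18983 ≈ 4344 kg VSS/d.

P_X ≈ 4340 kg VSS/d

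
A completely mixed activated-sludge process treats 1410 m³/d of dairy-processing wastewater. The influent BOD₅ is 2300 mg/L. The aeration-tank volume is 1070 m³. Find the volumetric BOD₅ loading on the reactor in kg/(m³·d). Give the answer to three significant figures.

L_v = Q S₀ / V = 1410 × 2300 × 10⁻³ / 1070 = 3.031 kg/(m³·d).

L_v ≈ 3.03 kg BOD₅/(m³·d)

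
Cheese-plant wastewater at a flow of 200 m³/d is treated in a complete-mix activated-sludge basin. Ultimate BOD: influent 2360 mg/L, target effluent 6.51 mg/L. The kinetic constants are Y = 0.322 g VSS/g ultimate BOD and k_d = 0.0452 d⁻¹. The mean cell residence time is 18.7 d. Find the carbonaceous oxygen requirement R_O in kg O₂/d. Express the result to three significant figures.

R_O ≈ 354 kg O₂/d

Correct the yield for decay: Y_obs = Y/(1 + k_d θ_c) = 0.322 / (1 + 0.0452 × 18.7) = 0.322 / 1.845 = 0.1745.
Q·(S₀ − S) = 200 × (2360 − 6.51) × 10⁻³ = 470.7 kg/d removed.
Net sludge production P_X = 0.1745 × 470.7 = 82.14 kg VSS/d.
R_O = Q·ΔS − 1.42 P_X = 470.7 − 116.6 = 354.1 kg O₂/d.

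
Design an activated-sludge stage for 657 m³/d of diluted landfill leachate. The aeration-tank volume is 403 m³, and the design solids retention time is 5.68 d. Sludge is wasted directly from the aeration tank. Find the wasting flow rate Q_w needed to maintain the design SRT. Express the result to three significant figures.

Q_w ≈ 71.0 m³/d

Wasting from the aeration tank: Q_w = V / θ_c = 403.0 / 5.68 = 70.95 m³/d.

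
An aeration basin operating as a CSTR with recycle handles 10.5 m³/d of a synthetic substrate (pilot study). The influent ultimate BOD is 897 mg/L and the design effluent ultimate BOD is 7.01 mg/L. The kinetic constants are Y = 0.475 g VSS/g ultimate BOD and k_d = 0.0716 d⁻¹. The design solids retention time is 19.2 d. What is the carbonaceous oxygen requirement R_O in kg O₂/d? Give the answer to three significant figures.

R_O ≈ 6.69 kg O₂/d

Correct the yield for decay: Y_obs = Y/(1 + k_d θ_c) = 0.475 / (1 + 0.0716 × 19.2) = 0.475 / 2.375 = 0.2000.
ΔS = 897 − 7.01 = 890.0 mg/L, so the substrate removal rate is 10.5 × 890.0/1000 = 9.345 kg ultimate BOD/d.
Biomass synthesised: P_X = Y_obs × 9.345 = 1.869 kg VSS/d.
R_O = Q·(S₀ − S) − 1.42·P_X = 9.345 − 1.42 × 1.869 = 6.691 kg O₂/d.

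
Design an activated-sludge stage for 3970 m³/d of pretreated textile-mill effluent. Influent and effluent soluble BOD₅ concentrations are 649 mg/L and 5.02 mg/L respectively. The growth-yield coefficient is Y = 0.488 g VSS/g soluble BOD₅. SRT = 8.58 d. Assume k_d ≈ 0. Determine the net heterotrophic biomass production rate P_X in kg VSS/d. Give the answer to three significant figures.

P_X ≈ 1250 kg VSS/d

Since k_d ≈ 0, Y_obs = Y = 0.488 g VSS/g soluble BOD₅.
Substrate removed = Q·(S₀ − S) = 3970 m³/d × (649 − 5.02) g/m³ = 2.56×10^6 g/d = 2557 kg/d.
Biomass produced: P_X = Y_obs·Q·ΔS = 0.4880 × 2557 ≈ 1248 kg VSS/d.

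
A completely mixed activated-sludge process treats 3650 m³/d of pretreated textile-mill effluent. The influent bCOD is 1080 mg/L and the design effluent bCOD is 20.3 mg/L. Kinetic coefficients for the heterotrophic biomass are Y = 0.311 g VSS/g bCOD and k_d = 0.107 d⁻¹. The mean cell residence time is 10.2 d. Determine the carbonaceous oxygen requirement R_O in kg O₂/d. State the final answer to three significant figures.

R_O ≈ 3050 kg O₂/d

Correct the yield for decay: Y_obs = Y/(1 + k_d θ_c) = 0.311 / (1 + 0.107 × 10.2) = 0.311 / 2.091 = 0.1487.
Mass of bCOD removed per day: Q(S₀ − S) = 3650 × 1060 g/m³ = 3868 kg/d.
Biomass synthesised: P_X = Y_obs × 3868 = 575.2 kg VSS/d.
Carbonaceous O₂ demand = substrate oxidised − cell-mass equivalent = 3868 − 1.42 × 575.2 = 3051 kg O₂/d.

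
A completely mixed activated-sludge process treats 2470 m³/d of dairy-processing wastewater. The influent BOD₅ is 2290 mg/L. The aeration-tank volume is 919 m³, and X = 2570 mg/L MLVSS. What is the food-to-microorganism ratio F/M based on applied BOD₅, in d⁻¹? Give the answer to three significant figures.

F/M ≈ 2.39 d⁻¹

Food-to-microorganism ratio F/M = Q S₀ / (V X) = 2470 × 2290 / (919.0 × 2570) = 2.395 d⁻¹.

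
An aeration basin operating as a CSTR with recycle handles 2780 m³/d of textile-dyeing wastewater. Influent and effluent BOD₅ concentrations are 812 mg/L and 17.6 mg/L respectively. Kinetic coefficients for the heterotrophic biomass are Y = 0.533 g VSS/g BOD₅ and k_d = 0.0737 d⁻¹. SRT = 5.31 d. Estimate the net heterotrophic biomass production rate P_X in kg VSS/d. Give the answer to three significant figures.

P_X ≈ 846 kg VSS/d

The observed yield is Y_obs = Y/(1 + k_d·θ_c) = 0.533 / (1 + 0.0737 × 5.31) = 0.533 / 1.391 = 0.3831 g VSS per g BOD₅ removed.
Mass of BOD₅ removed per day: Q(S₀ − S) = 2780 × 794.4 g/m³ = 2208 kg/d.
So the net sludge growth is P_X = 0.3831 × 2208 = 846.0 kg VSS/d.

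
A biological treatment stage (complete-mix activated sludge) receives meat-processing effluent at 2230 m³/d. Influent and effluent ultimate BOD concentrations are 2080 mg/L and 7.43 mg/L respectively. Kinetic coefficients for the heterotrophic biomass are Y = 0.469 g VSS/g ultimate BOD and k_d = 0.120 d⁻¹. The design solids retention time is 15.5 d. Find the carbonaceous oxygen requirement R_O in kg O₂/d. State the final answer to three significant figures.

R_O ≈ 3550 kg O₂/d

Correct the yield for decay: Y_obs = Y/(1 + k_d θ_c) = 0.469 / (1 + 0.120 × 15.5) = 0.469 / 2.860 = 0.1640.
Substrate removed = Q·(S₀ − S) = 2230 m³/d × (2080 − 7.43) g/m³ = 4.62×10^6 g/d = 4622 kg/d.
Biomass synthesised: P_X = Y_obs × 4622 = 757.9 kg VSS/d.
R_O = Q·(S₀ − S) − 1.42·P_X = 4622 − 1.42 × 757.9 = 3546 kg O₂/d.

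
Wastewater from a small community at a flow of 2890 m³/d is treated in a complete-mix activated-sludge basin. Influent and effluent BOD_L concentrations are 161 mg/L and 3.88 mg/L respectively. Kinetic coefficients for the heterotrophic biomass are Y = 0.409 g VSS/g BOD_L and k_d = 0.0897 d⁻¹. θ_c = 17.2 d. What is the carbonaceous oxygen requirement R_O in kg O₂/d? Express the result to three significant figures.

R_O ≈ 350 kg O₂/d

Y_obs = Y / (1 + k_d θ_c) = 0.409 / (1 + 0.0897 × 17.2) = 0.409 / 2.543 = 0.1608.
ΔS = 161 − 3.88 = 157.1 mg/L, so the substrate removal rate is 2890 × 157.1/1000 = 454.1 kg BOD_L/d.
Net sludge production P_X = 0.1608 × 454.1 = 73.04 kg VSS/d.
Carbonaceous O₂ demand = substrate oxidised − cell-mass equivalent = 454.1 − 1.42 × 73.04 = 350.4 kg O₂/d.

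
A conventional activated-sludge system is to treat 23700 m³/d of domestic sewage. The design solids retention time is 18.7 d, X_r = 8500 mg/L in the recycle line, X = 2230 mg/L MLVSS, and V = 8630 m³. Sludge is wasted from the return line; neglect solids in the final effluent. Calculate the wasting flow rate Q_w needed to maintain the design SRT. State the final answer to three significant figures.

Q_w = (V·X)/(θ_c X_r) = 8630 × 2230 / (18.7 × 8500) = 121.1 m³/d.

Q_w ≈ 121 m³/d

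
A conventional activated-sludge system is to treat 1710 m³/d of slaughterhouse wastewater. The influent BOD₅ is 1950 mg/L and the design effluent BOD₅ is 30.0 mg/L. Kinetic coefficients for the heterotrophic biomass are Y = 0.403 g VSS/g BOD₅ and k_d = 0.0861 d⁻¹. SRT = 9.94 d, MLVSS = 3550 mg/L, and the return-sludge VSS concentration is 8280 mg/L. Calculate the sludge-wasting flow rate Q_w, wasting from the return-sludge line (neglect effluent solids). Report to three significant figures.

Rearranging the biomass balance for a CMAS with decay, V = Y·Q·ΔS·θ_c / [X·(1+k_d θ_c)] = 0.403 × 1710 × (1950 − 30.0) × 9.94 / [3550 × (1 + 0.0861 × 9.94)] = 1.32×10^7 / 6588 = 1996 m³.
θ_c = V·X/(Q_w·X_r) when wasting from the recycle, so Q_w = V·X/(θ_c·X_r) = 1996 × 3550 / (9.94 × 8280) = 86.11 m³/d.

Q_w ≈ 86.1 m³/d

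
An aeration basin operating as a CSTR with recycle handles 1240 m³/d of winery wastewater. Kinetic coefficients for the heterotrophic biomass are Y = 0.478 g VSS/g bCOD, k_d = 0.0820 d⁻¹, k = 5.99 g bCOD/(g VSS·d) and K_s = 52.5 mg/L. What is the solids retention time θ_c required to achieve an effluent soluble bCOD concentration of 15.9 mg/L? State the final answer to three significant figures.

θ_c ≈ 1.71 d

From 1/θ_c = Y·k·S/(K_s + S) − k_d: Y·k·S/(K_s+S) = 0.478 × 5.99 × 15.9 / (52.5 + 15.9) = 0.6656 d⁻¹.
Then 1/θ_c = μ − k_d = 0.6656 − 0.0820 = 0.5836 d⁻¹, giving θ_c = 1.714 d.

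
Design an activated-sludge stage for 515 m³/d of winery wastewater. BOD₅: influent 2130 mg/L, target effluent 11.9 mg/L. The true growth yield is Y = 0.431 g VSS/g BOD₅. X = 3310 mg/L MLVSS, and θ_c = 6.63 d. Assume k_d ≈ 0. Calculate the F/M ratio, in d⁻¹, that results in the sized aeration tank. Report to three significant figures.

V·X = Y·Q·ΔS·θ_c gives V = 0.431 × 515 × (2130 − 11.9) × 6.63 / 3310 = 941.7 m³.
F/M = applied load / biomass = Q·S₀/(V·X) = 515 × 2130 / (941.7 × 3310) = 0.3519 d⁻¹.

F/M ≈ 0.352 d⁻¹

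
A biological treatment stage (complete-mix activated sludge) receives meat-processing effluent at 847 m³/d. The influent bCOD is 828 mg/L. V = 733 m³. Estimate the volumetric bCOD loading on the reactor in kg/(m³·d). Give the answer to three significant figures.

L_v ≈ 0.957 kg bCOD/(m³·d)

Volumetric loading L_v = Q·S₀ / V = 847 × 828 g/m³ / 733.0 m³ = 956.8 g/(m³·d) = 0.9568 kg bCOD/(m³·d).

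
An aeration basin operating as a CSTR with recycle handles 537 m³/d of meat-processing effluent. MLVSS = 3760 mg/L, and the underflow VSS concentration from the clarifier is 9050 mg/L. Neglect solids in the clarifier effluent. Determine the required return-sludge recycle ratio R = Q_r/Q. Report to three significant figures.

Solids balance on the clarifier gives (1+R)X = R·X_r, so R = X/(X_r − X) = 3760 / (9050 − 3760) = 0.7108.

R ≈ 0.711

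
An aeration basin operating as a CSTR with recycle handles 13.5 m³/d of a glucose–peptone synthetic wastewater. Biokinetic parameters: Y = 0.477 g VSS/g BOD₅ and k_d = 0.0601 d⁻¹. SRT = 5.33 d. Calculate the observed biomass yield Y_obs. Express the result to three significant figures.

Y_obs ≈ 0.361 g VSS/g BOD₅

Observed yield with endogenous decay: Y_obs = Y / (1 + k_d·θ_c) = 0.477 / (1 + 0.0601 × 5.33) = 0.477 / 1.320 = 0.3613 g VSS/g BOD₅.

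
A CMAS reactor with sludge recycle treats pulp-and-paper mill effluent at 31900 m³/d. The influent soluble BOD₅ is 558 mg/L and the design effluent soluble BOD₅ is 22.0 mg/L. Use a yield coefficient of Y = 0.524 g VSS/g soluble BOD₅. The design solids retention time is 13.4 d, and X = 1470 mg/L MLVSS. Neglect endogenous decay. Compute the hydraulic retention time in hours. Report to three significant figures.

τ ≈ 61.4 h

With k_d = 0 the design equation reduces to V = Y Q (S₀−S) θ_c / X = 0.524 × 31900 × (558 − 22.0) × 13.4 / 1470 = 81672 m³.
HRT = V/Q = 81672 m³ / 31900 m³·d⁻¹ = 2.560 d × 24 = 61.45 h.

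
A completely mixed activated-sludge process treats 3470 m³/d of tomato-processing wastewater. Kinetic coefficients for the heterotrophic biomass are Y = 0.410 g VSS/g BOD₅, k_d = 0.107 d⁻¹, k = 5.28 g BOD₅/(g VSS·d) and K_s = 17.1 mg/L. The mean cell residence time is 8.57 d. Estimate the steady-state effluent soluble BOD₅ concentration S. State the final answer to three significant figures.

S ≈ 1.97 mg/L

For a completely mixed reactor with recycle the Lawrence–McCarty relation gives S = K_s·(1 + k_d·θ_c) / [θ_c·(Y·k − k_d) − 1] = 17.1 × (1 + 0.107 × 8.57) / [8.57 × (0.410 × 5.28 − 0.107) − 1] = 32.78 / 16.64 = 1.971 mg/L.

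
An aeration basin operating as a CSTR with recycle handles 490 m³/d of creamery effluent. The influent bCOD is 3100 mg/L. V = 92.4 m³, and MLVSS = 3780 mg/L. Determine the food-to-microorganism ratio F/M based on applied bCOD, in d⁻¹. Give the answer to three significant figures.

F/M = applied load / biomass = Q·S₀/(V·X) = 490 × 3100 / (92.40 × 3780) = 4.349 d⁻¹.

F/M ≈ 4.35 d⁻¹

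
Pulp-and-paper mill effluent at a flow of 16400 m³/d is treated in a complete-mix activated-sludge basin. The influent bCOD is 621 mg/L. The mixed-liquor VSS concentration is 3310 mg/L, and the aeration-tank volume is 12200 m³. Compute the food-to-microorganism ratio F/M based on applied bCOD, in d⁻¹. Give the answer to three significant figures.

F/M ≈ 0.252 d⁻¹

F/M = applied load / biomass = Q·S₀/(V·X) = 16400 × 621 / (12200 × 3310) = 0.2522 d⁻¹.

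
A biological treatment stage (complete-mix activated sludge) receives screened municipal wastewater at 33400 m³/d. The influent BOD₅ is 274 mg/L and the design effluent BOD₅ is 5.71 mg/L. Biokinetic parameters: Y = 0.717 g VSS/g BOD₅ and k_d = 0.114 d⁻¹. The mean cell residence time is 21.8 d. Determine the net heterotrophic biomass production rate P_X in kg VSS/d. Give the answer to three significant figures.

Correct the yield for decay: Y_obs = Y/(1 + k_d θ_c) = 0.717 / (1 + 0.114 × 21.8) = 0.717 / 3.485 = 0.2057.
ΔS = 274 − 5.71 = 268.3 mg/L, so the substrate removal rate is 33400 × 268.3/1000 = 8961 kg BOD₅/d.
P_X = Y_obs · Q(S₀ − S) = 0.2057 × 8961 = 1843 kg VSS/d.

P_X ≈ 1840 kg VSS/d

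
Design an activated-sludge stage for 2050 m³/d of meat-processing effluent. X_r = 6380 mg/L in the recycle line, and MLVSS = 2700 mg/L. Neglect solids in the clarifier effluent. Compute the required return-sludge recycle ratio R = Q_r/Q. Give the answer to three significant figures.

Mass balance around the secondary clarifier (neglecting effluent solids): R = X / (X_r − X) = 2700 / (6380 − 2700) = 0.7337.

R ≈ 0.734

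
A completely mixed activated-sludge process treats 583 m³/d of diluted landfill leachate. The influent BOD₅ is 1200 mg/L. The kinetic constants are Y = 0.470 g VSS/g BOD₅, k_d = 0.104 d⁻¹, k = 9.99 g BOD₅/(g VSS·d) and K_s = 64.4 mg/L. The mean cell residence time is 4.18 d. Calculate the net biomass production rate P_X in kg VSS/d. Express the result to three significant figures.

P_X ≈ 228 kg VSS/d

For a completely mixed reactor with recycle the Lawrence–McCarty relation gives S = K_s·(1 + k_d·θ_c) / [θ_c·(Y·k − k_d) − 1] = 64.4 × (1 + 0.104 × 4.18) / [4.18 × (0.470 × 9.99 − 0.104) − 1] = 92.40 / 18.19 = 5.079 mg/L.
The observed yield is Y_obs = Y/(1 + k_d·θ_c) = 0.470 / (1 + 0.104 × 4.18) = 0.470 / 1.435 = 0.3276 g VSS per g BOD₅ removed.
Mass of BOD₅ removed per day: Q(S₀ − S) = 583 × 1195 g/m³ = 696.6 kg/d.
Biomass produced: P_X = Y_obs·Q·ΔS = 0.3276 × 696.6 ≈ 228.2 kg VSS/d.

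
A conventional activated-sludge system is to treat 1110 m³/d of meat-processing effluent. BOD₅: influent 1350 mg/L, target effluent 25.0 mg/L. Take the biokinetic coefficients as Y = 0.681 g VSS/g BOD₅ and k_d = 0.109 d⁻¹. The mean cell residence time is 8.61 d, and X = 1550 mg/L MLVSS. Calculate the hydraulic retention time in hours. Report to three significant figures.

τ ≈ 62.1 h

Steady-state biomass mass balance: V·X·(1 + k_d·θ_c) = Y·Q·(S₀ − S)·θ_c, so V = 0.681 × 1110 × (1350 − 25.0) × 8.61 / [1550 × (1 + 0.109 × 8.61)] = 8.62×10^6 / 3005 = 2870 m³.
Hydraulic retention time τ = V/Q = 2870 / 1110 = 2.586 d = 62.06 h.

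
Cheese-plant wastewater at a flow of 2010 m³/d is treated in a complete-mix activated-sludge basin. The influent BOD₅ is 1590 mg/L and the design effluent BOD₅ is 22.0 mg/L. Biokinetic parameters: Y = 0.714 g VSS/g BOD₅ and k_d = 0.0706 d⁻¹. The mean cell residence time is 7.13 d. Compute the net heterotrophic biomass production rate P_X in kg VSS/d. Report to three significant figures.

The observed yield is Y_obs = Y/(1 + k_d·θ_c) = 0.714 / (1 + 0.0706 × 7.13) = 0.714 / 1.503 = 0.4749 g VSS per g BOD₅ removed.
Q·(S₀ − S) = 2010 × (1590 − 22.0) × 10⁻³ = 3152 kg/d removed.
So the net sludge growth is P_X = 0.4749 × 3152 = 1497 kg VSS/d.

P_X ≈ 1500 kg VSS/d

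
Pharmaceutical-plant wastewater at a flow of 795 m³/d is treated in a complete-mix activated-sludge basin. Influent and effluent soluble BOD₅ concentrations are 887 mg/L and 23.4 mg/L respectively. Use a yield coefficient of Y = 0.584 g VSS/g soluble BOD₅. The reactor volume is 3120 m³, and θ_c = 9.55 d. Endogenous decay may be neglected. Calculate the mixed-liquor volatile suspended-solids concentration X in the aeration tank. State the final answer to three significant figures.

X ≈ 1230 mg/L

X = Y·Q·ΔS·θ_c / V = 0.584 × 795 × (887 − 23.4) × 9.55 / 3120 = 1227 mg/L.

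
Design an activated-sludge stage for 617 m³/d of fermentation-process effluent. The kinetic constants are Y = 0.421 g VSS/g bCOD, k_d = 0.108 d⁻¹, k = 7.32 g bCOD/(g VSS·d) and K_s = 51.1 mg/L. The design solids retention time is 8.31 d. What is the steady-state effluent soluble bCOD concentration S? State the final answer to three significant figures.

S ≈ 4.09 mg/L

Effluent substrate depends only on kinetics and SRT: S = K_s(1 + k_d θ_c) / [θ_c(Yk − k_d) − 1] = 51.1 × (1 + 0.108 × 8.31) / [8.31 × (0.421 × 7.32 − 0.108) − 1] = 96.96 / 23.71 = 4.089 mg/L.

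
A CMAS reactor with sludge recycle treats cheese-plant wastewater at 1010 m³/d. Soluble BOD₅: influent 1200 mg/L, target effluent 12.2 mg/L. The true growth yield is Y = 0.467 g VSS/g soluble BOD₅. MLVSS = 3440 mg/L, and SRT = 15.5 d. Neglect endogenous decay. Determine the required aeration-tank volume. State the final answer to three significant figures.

V ≈ 2520 m³

V·X = Y·Q·ΔS·θ_c gives V = 0.467 × 1010 × (1200 − 12.2) × 15.5 / 3440 = 2524 m³.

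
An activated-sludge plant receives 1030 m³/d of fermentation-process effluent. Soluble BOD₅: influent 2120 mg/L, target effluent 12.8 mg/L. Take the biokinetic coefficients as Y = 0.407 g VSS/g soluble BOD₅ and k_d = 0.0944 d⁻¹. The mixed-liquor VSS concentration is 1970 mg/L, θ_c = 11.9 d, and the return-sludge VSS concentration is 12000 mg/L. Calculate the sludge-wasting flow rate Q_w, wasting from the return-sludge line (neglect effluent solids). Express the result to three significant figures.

Steady-state biomass mass balance: V·X·(1 + k_d·θ_c) = Y·Q·(S₀ − S)·θ_c, so V = 0.407 × 1030 × (2120 − 12.8) × 11.9 / [1970 × (1 + 0.0944 × 11.9)] = 1.05×10^7 / 4183 = 2513 m³.
Wasting from the return line (neglecting effluent solids): Q_w = V·X / (θ_c·X_r) = 2513 × 1970 / (11.9 × 12000) = 34.67 m³/d.

Q_w ≈ 34.7 m³/d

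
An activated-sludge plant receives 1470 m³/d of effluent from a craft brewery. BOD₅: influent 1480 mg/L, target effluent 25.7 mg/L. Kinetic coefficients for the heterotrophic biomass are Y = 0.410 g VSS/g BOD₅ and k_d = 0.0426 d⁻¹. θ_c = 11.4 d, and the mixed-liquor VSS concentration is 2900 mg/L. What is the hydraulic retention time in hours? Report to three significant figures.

Steady-state biomass mass balance: V·X·(1 + k_d·θ_c) = Y·Q·(S₀ − S)·θ_c, so V = 0.410 × 1470 × (1480 − 25.7) × 11.4 / [2900 × (1 + 0.0426 × 11.4)] = 9.99×10^6 / 4308 = 2319 m³.
τ = V/Q = 2319/1470 = 1.578 d, or 37.87 h.

τ ≈ 37.9 h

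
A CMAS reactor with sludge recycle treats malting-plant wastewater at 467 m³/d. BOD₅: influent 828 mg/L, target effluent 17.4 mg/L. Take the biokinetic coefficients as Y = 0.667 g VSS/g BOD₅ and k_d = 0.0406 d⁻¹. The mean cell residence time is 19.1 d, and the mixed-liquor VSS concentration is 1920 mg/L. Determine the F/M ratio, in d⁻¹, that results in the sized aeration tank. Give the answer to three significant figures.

F/M ≈ 0.142 d⁻¹

Steady-state biomass mass balance: V·X·(1 + k_d·θ_c) = Y·Q·(S₀ − S)·θ_c, so V = 0.667 × 467 × (828 − 17.4) × 19.1 / [1920 × (1 + 0.0406 × 19.1)] = 4.82×10^6 / 3409 = 1415 m³.
Food-to-microorganism ratio F/M = Q S₀ / (V X) = 467 × 828 / (1415 × 1920) = 0.1424 d⁻¹.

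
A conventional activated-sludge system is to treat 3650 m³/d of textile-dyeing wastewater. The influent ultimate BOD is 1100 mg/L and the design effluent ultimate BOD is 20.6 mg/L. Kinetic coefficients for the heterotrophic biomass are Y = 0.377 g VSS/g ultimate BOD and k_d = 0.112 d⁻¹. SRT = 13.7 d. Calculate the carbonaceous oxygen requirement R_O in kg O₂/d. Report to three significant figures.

Correct the yield for decay: Y_obs = Y/(1 + k_d θ_c) = 0.377 / (1 + 0.112 × 13.7) = 0.377 / 2.534 = 0.1488.
Q·(S₀ − S) = 3650 × (1100 − 20.6) × 10⁻³ = 3940 kg/d removed.
Net sludge production P_X = 0.1488 × 3940 = 586.1 kg VSS/d.
Carbonaceous O₂ demand = substrate oxidised − cell-mass equivalent = 3940 − 1.42 × 586.1 = 3108 kg O₂/d.

R_O ≈ 3110 kg O₂/d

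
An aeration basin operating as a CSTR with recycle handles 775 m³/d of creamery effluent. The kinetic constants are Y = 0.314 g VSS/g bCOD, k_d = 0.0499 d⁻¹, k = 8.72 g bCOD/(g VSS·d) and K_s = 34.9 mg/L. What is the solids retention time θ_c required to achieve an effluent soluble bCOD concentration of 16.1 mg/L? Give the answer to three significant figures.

θ_c ≈ 1.23 d

Specific growth rate at S = 16.1 mg/L: μ = YkS/(K_s+S) = 0.314·8.72·16.1/(34.9+16.1) = 0.8644 d⁻¹.
1/θ_c = 0.8644 − 0.0499 = 0.8145 d⁻¹, so θ_c = 1.228 d.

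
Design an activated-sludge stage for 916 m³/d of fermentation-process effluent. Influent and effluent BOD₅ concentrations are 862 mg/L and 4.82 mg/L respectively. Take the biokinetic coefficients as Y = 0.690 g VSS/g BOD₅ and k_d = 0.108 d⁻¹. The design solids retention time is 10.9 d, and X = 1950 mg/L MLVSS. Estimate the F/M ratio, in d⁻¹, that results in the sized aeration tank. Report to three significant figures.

F/M ≈ 0.291 d⁻¹

From the SRT design equation V = Y Q (S₀−S) θ_c / [X (1 + k_d θ_c)] = 0.690 × 916 × (862 − 4.82) × 10.9 / [1950 × (1 + 0.108 × 10.9)] = 5.91×10^6 / 4246 = 1391 m³.
Food-to-microorganism ratio F/M = Q S₀ / (V X) = 916 × 862 / (1391 × 1950) = 0.2911 d⁻¹.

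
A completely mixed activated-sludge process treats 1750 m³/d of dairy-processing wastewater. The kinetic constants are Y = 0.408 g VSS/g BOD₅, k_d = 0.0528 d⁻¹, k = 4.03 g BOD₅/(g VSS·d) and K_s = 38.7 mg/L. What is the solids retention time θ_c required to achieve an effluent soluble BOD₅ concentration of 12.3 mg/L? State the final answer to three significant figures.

θ_c ≈ 2.91 d

Specific growth rate at S = 12.3 mg/L: μ = YkS/(K_s+S) = 0.408·4.03·12.3/(38.7+12.3) = 0.3966 d⁻¹.
1/θ_c = 0.3966 − 0.0528 = 0.3438 d⁻¹, so θ_c = 2.909 d.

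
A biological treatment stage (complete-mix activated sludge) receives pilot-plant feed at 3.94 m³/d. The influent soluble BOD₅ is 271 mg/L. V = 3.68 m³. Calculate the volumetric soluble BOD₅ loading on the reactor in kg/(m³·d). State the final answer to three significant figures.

L_v ≈ 0.290 kg soluble BOD₅/(m³·d)

Applied soluble BOD₅ load per unit volume = Q·S₀/V = (3.94 × 271/1000)/3.680 = 0.2901 kg soluble BOD₅·m⁻³·d⁻¹.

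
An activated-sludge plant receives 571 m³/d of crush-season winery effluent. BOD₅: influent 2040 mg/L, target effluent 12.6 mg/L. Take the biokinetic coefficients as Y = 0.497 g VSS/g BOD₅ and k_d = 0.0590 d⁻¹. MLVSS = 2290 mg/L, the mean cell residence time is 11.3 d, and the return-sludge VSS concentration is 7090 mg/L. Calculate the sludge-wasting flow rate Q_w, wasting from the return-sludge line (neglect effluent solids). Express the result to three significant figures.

Q_w ≈ 48.7 m³/d

From the SRT design equation V = Y Q (S₀−S) θ_c / [X (1 + k_d θ_c)] = 0.497 × 571 × (2040 − 12.6) × 11.3 / [2290 × (1 + 0.0590 × 11.3)] = 6.5×10^6 / 3817 = 1703 m³.
Wasting from the return line (neglecting effluent solids): Q_w = V·X / (θ_c·X_r) = 1703 × 2290 / (11.3 × 7090) = 48.69 m³/d.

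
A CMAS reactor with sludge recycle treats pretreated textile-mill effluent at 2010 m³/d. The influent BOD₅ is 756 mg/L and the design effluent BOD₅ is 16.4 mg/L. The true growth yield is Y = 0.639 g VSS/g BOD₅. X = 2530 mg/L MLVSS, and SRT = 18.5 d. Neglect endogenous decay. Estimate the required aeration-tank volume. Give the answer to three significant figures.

V·X = Y·Q·ΔS·θ_c gives V = 0.639 × 2010 × (756 − 16.4) × 18.5 / 2530 = 6946 m³.

V ≈ 6950 m³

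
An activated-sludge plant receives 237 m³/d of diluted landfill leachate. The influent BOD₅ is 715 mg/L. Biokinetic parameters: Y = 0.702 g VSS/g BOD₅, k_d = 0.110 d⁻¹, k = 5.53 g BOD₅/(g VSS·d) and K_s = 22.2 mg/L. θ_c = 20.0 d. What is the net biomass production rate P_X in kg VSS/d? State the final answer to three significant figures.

P_X ≈ 37.1 kg VSS/d

Effluent substrate depends only on kinetics and SRT: S = K_s(1 + k_d θ_c) / [θ_c(Yk − k_d) − 1] = 22.2 × (1 + 0.110 × 20.0) / [20.0 × (0.702 × 5.53 − 0.110) − 1] = 71.04 / 74.44 = 0.9543 mg/L.
Observed yield with endogenous decay: Y_obs = Y / (1 + k_d·θ_c) = 0.702 / (1 + 0.110 × 20.0) = 0.702 / 3.200 = 0.2194 g VSS/g BOD₅.
Substrate removed = Q·(S₀ − S) = 237 m³/d × (715 − 0.954) g/m³ = 1.69×10^5 g/d = 169.2 kg/d.
Net biomass production P_X = Y_obs × Q·(S₀ − S) = 0.2194 × 169.2 = 37.12 kg VSS/d.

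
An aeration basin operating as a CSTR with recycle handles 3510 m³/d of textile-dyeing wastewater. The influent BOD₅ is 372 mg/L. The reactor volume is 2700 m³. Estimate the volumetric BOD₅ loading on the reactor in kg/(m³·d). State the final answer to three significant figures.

L_v = Q S₀ / V = 3510 × 372 × 10⁻³ / 2700 = 0.4836 kg/(m³·d).

L_v ≈ 0.484 kg BOD₅/(m³·d)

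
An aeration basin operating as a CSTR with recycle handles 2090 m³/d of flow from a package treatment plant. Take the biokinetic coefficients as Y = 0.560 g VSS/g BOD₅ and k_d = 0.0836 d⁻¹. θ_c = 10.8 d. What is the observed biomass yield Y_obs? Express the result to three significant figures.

Observed yield with endogenous decay: Y_obs = Y / (1 + k_d·θ_c) = 0.560 / (1 + 0.0836 × 10.8) = 0.560 / 1.903 = 0.2943 g VSS/g BOD₅.

Y_obs ≈ 0.294 g VSS/g BOD₅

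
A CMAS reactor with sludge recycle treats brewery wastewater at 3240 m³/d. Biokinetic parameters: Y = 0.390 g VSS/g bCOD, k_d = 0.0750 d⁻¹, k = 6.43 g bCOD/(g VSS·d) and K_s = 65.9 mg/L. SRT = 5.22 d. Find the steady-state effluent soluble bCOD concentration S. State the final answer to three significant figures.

For a completely mixed reactor with recycle the Lawrence–McCarty relation gives S = K_s·(1 + k_d·θ_c) / [θ_c·(Y·k − k_d) − 1] = 65.9 × (1 + 0.0750 × 5.22) / [5.22 × (0.390 × 6.43 − 0.0750) − 1] = 91.70 / 11.70 = 7.838 mg/L.

S ≈ 7.84 mg/L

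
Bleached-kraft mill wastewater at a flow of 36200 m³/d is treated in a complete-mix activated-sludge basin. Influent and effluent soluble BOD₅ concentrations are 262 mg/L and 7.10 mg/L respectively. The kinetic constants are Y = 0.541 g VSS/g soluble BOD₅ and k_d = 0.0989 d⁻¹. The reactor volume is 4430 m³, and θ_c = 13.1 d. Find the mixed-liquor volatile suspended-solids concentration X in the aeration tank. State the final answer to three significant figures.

X = Y·Q·ΔS·θ_c / [V·(1 + k_d θ_c)] = 0.541 × 36200 × (262 − 7.10) × 13.1 / [4430 × (1 + 0.0989 × 13.1)] = 6431 mg/L.

X ≈ 6430 mg/L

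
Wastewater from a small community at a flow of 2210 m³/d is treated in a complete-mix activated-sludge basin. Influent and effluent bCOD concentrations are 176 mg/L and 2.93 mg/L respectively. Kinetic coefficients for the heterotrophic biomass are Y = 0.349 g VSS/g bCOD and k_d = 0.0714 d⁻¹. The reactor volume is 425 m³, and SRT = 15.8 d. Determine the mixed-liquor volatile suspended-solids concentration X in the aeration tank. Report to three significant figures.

Solving the biomass balance for X: X = Y Q (S₀−S) θ_c / [V (1+k_d θ_c)] = 0.349 × 2210 × (176 − 2.93) × 15.8 / [425 × (1 + 0.0714 × 15.8)] = 2332 mg/L.

X ≈ 2330 mg/L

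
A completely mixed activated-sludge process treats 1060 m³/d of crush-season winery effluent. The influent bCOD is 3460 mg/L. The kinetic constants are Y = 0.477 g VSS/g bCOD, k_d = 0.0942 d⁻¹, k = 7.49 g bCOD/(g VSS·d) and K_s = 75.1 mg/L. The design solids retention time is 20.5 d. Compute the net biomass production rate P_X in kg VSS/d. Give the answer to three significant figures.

P_X ≈ 596 kg VSS/d

Effluent substrate depends only on kinetics and SRT: S = K_s(1 + k_d θ_c) / [θ_c(Yk − k_d) − 1] = 75.1 × (1 + 0.0942 × 20.5) / [20.5 × (0.477 × 7.49 − 0.0942) − 1] = 220.1 / 70.31 = 3.131 mg/L.
The observed yield is Y_obs = Y/(1 + k_d·θ_c) = 0.477 / (1 + 0.0942 × 20.5) = 0.477 / 2.931 = 0.1627 g VSS per g bCOD removed.
ΔS = 3460 − 3.13 = 3457 mg/L, so the substrate removal rate is 1060 × 3457/1000 = 3664 kg bCOD/d.
Biomass produced: P_X = Y_obs·Q·ΔS = 0.1627 × 3664 ≈ 596.3 kg VSS/d.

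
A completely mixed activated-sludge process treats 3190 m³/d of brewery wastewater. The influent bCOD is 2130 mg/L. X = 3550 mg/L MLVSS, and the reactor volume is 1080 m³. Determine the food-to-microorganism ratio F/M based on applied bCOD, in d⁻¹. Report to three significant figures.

F/M ≈ 1.77 d⁻¹

F/M = Q·S₀ / (V·X) = 3190 × 2130 / (1080 × 3550) = 1.772 g bCOD·(g VSS·d)⁻¹.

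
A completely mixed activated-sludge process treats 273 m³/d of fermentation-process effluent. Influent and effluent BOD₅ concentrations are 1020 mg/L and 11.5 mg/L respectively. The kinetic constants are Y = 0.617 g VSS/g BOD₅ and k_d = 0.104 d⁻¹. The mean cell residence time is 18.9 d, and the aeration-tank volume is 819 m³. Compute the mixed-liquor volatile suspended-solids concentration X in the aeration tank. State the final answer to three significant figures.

Solving the biomass balance for X: X = Y Q (S₀−S) θ_c / [V (1+k_d θ_c)] = 0.617 × 273 × (1020 − 11.5) × 18.9 / [819 × (1 + 0.104 × 18.9)] = 1322 mg/L.

X ≈ 1320 mg/L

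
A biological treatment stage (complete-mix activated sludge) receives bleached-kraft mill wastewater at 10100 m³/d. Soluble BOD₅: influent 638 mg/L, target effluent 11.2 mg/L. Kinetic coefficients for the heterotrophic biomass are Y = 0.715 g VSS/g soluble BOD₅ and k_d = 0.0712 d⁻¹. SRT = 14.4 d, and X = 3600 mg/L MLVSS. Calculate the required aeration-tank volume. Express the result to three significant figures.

Steady-state biomass mass balance: V·X·(1 + k_d·θ_c) = Y·Q·(S₀ − S)·θ_c, so V = 0.715 × 10100 × (638 − 11.2) × 14.4 / [3600 × (1 + 0.0712 × 14.4)] = 6.52×10^7 / 7291 = 8940 m³.

V ≈ 8940 m³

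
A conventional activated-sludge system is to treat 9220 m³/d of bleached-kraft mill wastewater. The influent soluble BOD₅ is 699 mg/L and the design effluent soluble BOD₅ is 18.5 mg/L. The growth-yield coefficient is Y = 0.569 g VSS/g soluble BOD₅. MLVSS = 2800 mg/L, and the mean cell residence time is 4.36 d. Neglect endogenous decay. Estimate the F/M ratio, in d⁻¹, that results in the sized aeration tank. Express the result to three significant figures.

With k_d = 0 the design equation reduces to V = Y Q (S₀−S) θ_c / X = 0.569 × 9220 × (699 − 18.5) × 4.36 / 2800 = 5559 m³.
F/M = applied load / biomass = Q·S₀/(V·X) = 9220 × 699 / (5559 × 2800) = 0.4140 d⁻¹.

F/M ≈ 0.414 d⁻¹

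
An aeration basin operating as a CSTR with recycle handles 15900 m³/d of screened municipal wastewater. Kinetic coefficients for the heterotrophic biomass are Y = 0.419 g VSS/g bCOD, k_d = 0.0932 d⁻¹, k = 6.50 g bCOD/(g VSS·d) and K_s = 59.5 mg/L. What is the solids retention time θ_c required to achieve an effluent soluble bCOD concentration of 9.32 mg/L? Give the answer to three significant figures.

θ_c ≈ 3.63 d

At the target effluent, Y k S/(K_s+S) = 0.419×6.50×9.32/68.82 = 0.3688 d⁻¹.
1/θ_c = 0.3688 − 0.0932 = 0.2756 d⁻¹, so θ_c = 3.628 d.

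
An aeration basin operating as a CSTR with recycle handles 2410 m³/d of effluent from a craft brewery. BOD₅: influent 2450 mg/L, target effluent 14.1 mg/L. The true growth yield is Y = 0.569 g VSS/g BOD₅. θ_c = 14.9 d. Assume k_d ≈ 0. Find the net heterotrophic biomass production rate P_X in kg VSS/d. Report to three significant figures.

P_X ≈ 3340 kg VSS/d

Since k_d ≈ 0, Y_obs = Y = 0.569 g VSS/g BOD₅.
Mass of BOD₅ removed per day: Q(S₀ − S) = 2410 × 2436 g/m³ = 5871 kg/d.
Biomass produced: P_X = Y_obs·Q·ΔS = 0.5690 × 5871 ≈ 3340 kg VSS/d.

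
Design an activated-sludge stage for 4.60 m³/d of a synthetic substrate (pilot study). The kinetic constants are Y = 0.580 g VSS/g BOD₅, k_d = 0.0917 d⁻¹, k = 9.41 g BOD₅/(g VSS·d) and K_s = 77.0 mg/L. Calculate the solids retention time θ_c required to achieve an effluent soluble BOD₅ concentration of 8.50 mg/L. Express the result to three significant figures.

θ_c ≈ 2.22 d

From 1/θ_c = Y·k·S/(K_s + S) − k_d: Y·k·S/(K_s+S) = 0.580 × 9.41 × 8.50 / (77.0 + 8.50) = 0.5426 d⁻¹.
θ_c = 1/(μ − k_d) = 1/(0.5426 − 0.0917) = 1/0.4509 = 2.218 d.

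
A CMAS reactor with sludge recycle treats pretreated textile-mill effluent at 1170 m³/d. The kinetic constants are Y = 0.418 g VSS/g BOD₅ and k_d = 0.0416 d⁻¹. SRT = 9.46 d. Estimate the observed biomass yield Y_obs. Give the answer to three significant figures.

Y_obs = Y / (1 + k_d θ_c) = 0.418 / (1 + 0.0416 × 9.46) = 0.418 / 1.394 = 0.3000.

Y_obs ≈ 0.300 g VSS/g BOD₅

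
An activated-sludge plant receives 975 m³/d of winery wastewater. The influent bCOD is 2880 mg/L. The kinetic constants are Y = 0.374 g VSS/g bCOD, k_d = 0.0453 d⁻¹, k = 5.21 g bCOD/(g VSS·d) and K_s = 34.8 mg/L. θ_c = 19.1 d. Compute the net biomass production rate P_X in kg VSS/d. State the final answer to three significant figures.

P_X ≈ 563 kg VSS/d

From the Monod/SRT balance for a CMAS, S = K_s·(1+k_d θ_c)/[θ_c·(Y k − k_d) − 1] = 34.8 × (1 + 0.0453 × 19.1) / [19.1 × (0.374 × 5.21 − 0.0453) − 1] = 64.91 / 35.35 = 1.836 mg/L.
The observed yield is Y_obs = Y/(1 + k_d·θ_c) = 0.374 / (1 + 0.0453 × 19.1) = 0.374 / 1.865 = 0.2005 g VSS per g bCOD removed.
Q·(S₀ − S) = 975 × (2880 − 1.84) × 10⁻³ = 2806 kg/d removed.
Biomass produced: P_X = Y_obs·Q·ΔS = 0.2005 × 2806 ≈ 562.7 kg VSS/d.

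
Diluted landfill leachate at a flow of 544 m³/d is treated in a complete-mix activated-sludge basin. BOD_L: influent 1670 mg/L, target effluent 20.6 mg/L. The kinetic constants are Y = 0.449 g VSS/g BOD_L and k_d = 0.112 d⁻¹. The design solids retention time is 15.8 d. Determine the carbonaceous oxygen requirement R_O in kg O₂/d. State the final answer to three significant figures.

Observed yield with endogenous decay: Y_obs = Y / (1 + k_d·θ_c) = 0.449 / (1 + 0.112 × 15.8) = 0.449 / 2.770 = 0.1621 g VSS/g BOD_L.
ΔS = 1670 − 20.6 = 1649 mg/L, so the substrate removal rate is 544 × 1649/1000 = 897.3 kg BOD_L/d.
Biomass synthesised: P_X = Y_obs × 897.3 = 145.5 kg VSS/d.
Carbonaceous O₂ demand = substrate oxidised − cell-mass equivalent = 897.3 − 1.42 × 145.5 = 690.7 kg O₂/d.

R_O ≈ 691 kg O₂/d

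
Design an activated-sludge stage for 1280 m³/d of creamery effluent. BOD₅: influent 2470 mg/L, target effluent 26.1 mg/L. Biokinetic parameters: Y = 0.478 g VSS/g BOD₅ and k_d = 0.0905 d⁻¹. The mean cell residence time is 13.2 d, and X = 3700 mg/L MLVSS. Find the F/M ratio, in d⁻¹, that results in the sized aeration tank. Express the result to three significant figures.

Rearranging the biomass balance for a CMAS with decay, V = Y·Q·ΔS·θ_c / [X·(1+k_d θ_c)] = 0.478 × 1280 × (2470 − 26.1) × 13.2 / [3700 × (1 + 0.0905 × 13.2)] = 1.97×10^7 / 8120 = 2431 m³.
F/M = Q·S₀ / (V·X) = 1280 × 2470 / (2431 × 3700) = 0.3515 g BOD₅·(g VSS·d)⁻¹.

F/M ≈ 0.352 d⁻¹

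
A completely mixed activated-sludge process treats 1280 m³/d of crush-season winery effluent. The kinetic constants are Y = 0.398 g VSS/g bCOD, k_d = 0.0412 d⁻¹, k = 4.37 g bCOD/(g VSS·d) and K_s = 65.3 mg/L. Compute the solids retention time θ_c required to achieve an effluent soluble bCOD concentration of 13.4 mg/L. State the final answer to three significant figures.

θ_c ≈ 3.92 d

Specific growth rate at S = 13.4 mg/L: μ = YkS/(K_s+S) = 0.398·4.37·13.4/(65.3+13.4) = 0.2961 d⁻¹.
θ_c = 1/(μ − k_d) = 1/(0.2961 − 0.0412) = 1/0.2549 = 3.923 d.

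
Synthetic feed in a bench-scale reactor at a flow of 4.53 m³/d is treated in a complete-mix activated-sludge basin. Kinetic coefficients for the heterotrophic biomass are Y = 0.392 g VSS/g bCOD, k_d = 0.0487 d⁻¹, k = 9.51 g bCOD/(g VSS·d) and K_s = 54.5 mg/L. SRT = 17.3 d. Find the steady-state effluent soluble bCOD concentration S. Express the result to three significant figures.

For a completely mixed reactor with recycle the Lawrence–McCarty relation gives S = K_s·(1 + k_d·θ_c) / [θ_c·(Y·k − k_d) − 1] = 54.5 × (1 + 0.0487 × 17.3) / [17.3 × (0.392 × 9.51 − 0.0487) − 1] = 100.4 / 62.65 = 1.603 mg/L.

S ≈ 1.60 mg/L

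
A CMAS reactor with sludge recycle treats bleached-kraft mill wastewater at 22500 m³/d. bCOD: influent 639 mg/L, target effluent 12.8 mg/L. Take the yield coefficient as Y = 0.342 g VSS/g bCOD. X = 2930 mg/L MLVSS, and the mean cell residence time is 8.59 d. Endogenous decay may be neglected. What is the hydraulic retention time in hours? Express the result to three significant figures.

τ ≈ 15.1 h

V·X = Y·Q·ΔS·θ_c gives V = 0.342 × 22500 × (639 − 12.8) × 8.59 / 2930 = 14127 m³.
Hydraulic retention time τ = V/Q = 14127 / 22500 = 0.6279 d = 15.07 h.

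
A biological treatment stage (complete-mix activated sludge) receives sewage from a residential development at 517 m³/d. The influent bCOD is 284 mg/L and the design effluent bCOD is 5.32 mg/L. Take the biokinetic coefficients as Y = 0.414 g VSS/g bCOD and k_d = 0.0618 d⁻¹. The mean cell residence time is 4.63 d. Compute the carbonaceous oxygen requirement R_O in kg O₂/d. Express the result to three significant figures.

Correct the yield for decay: Y_obs = Y/(1 + k_d θ_c) = 0.414 / (1 + 0.0618 × 4.63) = 0.414 / 1.286 = 0.3219.
Q·(S₀ − S) = 517 × (284 − 5.32) × 10⁻³ = 144.1 kg/d removed.
P_X = Y_obs·Q·(S₀ − S) = 0.3219 × 144.1 = 46.38 kg VSS/d.
R_O = Q·(S₀ − S) − 1.42·P_X = 144.1 − 1.42 × 46.38 = 78.22 kg O₂/d.

R_O ≈ 78.2 kg O₂/d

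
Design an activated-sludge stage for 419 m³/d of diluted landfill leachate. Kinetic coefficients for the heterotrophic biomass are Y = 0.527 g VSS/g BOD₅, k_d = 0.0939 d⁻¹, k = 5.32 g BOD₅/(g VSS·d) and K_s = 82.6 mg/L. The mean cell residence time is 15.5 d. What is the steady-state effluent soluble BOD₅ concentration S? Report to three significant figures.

S ≈ 4.95 mg/L

Effluent substrate depends only on kinetics and SRT: S = K_s(1 + k_d θ_c) / [θ_c(Yk − k_d) − 1] = 82.6 × (1 + 0.0939 × 15.5) / [15.5 × (0.527 × 5.32 − 0.0939) − 1] = 202.8 / 41.00 = 4.947 mg/L.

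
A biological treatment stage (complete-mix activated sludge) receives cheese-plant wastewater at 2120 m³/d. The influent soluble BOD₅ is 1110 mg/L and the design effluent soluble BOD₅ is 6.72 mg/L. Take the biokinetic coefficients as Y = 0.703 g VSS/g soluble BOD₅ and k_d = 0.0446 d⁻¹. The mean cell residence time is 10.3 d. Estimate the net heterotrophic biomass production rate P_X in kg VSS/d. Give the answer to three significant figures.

The observed yield is Y_obs = Y/(1 + k_d·θ_c) = 0.703 / (1 + 0.0446 × 10.3) = 0.703 / 1.459 = 0.4817 g VSS per g soluble BOD₅ removed.
ΔS = 1110 − 6.72 = 1103 mg/L, so the substrate removal rate is 2120 × 1103/1000 = 2339 kg soluble BOD₅/d.
So the net sludge growth is P_X = 0.4817 × 2339 = 1127 kg VSS/d.

P_X ≈ 1130 kg VSS/d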